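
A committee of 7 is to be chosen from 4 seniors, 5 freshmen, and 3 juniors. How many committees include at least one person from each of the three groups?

Unrestricted: C(12,7) = 792 ways to pick any 7 of the 12.
Subtract selections that omit an entire group: no seniors → C(8,7) = 8; no freshmen → C(7,7) = 1; no juniors → C(9,7) = 36.
Add back selections omitting two groups (i.e. drawn from a single group): C(4,7) + C(5,7) + C(3,7) = 0.
By inclusion–exclusion: 792 − 45 + 0 = 747.

747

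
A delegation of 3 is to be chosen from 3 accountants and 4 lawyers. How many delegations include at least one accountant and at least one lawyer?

30

Total 3-person selections from all 7: C(7,3) = 35.
Subtract selections that omit an entire group: no accountants → C(4,3) = 4; no lawyers → C(3,3) = 1.
Both groups omitted at once is impossible, so 35 − 5 = 30.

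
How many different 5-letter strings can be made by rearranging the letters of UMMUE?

30

The 5 letters of UMMUE have repeats: M appearing twice and U appearing twice.
So there are 5! / (2!·2!) = 30 distinguishable arrangements.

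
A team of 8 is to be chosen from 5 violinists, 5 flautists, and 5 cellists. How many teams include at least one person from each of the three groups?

6300

Total 8-person selections from all 15: C(15,8) = 6435.
Selections missing a whole group: no violinists → C(10,8) = 45; no flautists → C(10,8) = 45; no cellists → C(10,8) = 45.
Add back selections omitting two groups (i.e. drawn from a single group): C(5,8) + C(5,8) + C(5,8) = 0.
By inclusion–exclusion: 6435 − 135 + 0 = 6300.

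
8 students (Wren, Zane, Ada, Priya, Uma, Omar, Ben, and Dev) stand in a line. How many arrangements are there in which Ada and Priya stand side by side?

10080

Treat {Ada, Priya} as a single unit. There are 7 units to order, and the pair itself can be ordered 2 ways.
So the count is 2·(7)! = 10080.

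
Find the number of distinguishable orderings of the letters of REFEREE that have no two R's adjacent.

75

There are 7!/(4!·2!) = 105 arrangements of REFEREE in total.
If the two R's are adjacent, glue them into one block, leaving 6 items to arrange: (6)!/(4!) = 30 ways.
Hence 105 − 30 = 75.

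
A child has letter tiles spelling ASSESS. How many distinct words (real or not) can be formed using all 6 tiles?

ASSESS has 6 letters with S appearing 4 times.
The number of distinct arrangements is 6!/(4!) = 720/24 = 30.

30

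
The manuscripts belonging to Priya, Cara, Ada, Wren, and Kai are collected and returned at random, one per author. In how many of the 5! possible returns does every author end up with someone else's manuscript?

44

Let Aᵢ be the assignments in which author i gets their own manuscript. We want the size of the complement of A₁∪…∪A_5.
By inclusion–exclusion this is Σ_{j=0}^{5} (−1)^j C(5,j)·(5−j)!.
Computing: 120 − 120 + 60 − 20 + 5 − 1 = 44.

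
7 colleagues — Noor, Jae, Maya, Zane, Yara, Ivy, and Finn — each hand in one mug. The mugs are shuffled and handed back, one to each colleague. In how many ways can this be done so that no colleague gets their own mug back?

Let Aᵢ be the assignments in which colleague i gets their own mug. We want the size of the complement of A₁∪…∪A_7.
By inclusion–exclusion this is Σ_{j=0}^{7} (−1)^j C(7,j)·(7−j)!.
Computing: 5040 − 5040 + 2520 − 840 + 210 − 42 + 7 − 1 = 1854.

1854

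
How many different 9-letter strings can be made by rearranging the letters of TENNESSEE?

3780

The 9 letters of TENNESSEE have repeats: E appearing 4 times, N appearing twice, and S appearing twice.
The number of distinct arrangements is 9!/(4!·2!·2!) = 362880/96 = 3780.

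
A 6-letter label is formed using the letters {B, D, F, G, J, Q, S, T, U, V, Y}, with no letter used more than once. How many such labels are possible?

With no repetition, fill the 6 letters in order: 11 choices, then 10, down to 6.
11 × 10 × 9 × 8 × 7 × 6 = 332640.

332640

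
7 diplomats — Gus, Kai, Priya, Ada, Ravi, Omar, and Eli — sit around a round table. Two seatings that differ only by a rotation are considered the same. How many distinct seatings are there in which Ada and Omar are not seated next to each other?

480

All circular seatings of 7 people number (6)! = 720.
Those with Ada next to Omar: fuse the pair into one unit and seat 6 units around a circle — 2·(5)! = 240.
Subtracting, 720 − 240 = 480.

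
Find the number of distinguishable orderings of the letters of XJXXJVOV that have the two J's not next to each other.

1260

Total arrangements of XJXXJVOV: 8!/(3!·2!·2!) = 1680.
If the two J's are adjacent, glue them into one block, leaving 7 items to arrange: (7)!/(3!·2!) = 420 ways.
Subtracting, 1680 − 420 = 1260 arrangements keep the J's apart.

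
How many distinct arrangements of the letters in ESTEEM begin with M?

With the first slot taken by M, it remains to arrange the other 5 letters (ESTEE).
Those 5 letters have E appearing 3 times, giving (5)!/(3!) = 20.

20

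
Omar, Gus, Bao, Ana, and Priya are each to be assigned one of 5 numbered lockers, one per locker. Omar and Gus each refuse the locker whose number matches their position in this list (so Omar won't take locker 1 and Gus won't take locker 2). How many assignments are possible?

78

Let Aᵢ (for i ∈ {1, 2}) be the placements that put person i in their forbidden locker. Any j of these fix j positions, leaving (5−j)! ways to fill the rest, and there are C(2,j) ways to pick which j.
By inclusion–exclusion, the number of valid placements is Σ_{j=0}^{2} (−1)^j C(2,j)·(5−j)!.
Computing: 120 − 48 + 6 = 78.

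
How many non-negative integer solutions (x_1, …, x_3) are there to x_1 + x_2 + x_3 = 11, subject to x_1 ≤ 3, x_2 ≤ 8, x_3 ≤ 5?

Ignoring the caps, the number of non-negative solutions to x_1+…+x_3 = 11 is C(13,2) = 78.
Subtract solutions that violate a single cap (substitute x_i' = x_i − (cap_i+1)): x_1 ≥ 4 gives C(9,2) = 36; x_2 ≥ 9 gives C(4,2) = 6; x_3 ≥ 6 gives C(7,2) = 21. Together 63.
Add back pairs where two caps are both exceeded: 0 + 3 + 0 = 3.
By inclusion–exclusion the count is 78 − 63 + 3 = 18.

18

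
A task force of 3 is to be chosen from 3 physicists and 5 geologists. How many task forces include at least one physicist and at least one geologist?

With no constraint there are C(8,3) = 56 possible selections.
Selections missing a whole group: no physicists → C(5,3) = 10; no geologists → C(3,3) = 1.
Both groups omitted at once is impossible, so 56 − 11 = 45.

45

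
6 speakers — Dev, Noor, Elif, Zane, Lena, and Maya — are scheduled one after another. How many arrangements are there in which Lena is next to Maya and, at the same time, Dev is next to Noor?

96

Treat {Lena,Maya} as one block (2 orders) and {Dev,Noor} as another (2 orders).
That leaves 4 units to arrange: 2 × 2 × 4! = 4 × 24 = 96.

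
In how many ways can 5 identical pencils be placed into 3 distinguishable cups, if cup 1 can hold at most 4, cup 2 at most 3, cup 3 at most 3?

Ignoring the caps, the number of non-negative solutions to x_1+…+x_3 = 5 is C(7,2) = 21.
Subtract solutions that violate a single cap (substitute x_i' = x_i − (cap_i+1)): x_1 ≥ 5 gives C(2,2) = 1; x_2 ≥ 4 gives C(3,2) = 3; x_3 ≥ 4 gives C(3,2) = 3. Together 7.
No two caps can be exceeded simultaneously, so the pair terms are all 0.
By inclusion–exclusion the count is 21 − 7 + 0 = 14.

14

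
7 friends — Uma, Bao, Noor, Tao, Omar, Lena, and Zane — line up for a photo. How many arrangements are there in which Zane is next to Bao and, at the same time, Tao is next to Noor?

Treat {Zane,Bao} as one block (2 orders) and {Tao,Noor} as another (2 orders).
That leaves 5 units to arrange: 2 × 2 × 5! = 4 × 120 = 480.

480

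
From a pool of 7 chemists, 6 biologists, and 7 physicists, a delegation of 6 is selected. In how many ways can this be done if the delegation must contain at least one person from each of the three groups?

With no constraint there are C(20,6) = 38760 possible selections.
Subtract selections that omit an entire group: no chemists → C(13,6) = 1716; no biologists → C(14,6) = 3003; no physicists → C(13,6) = 1716.
Add back selections omitting two groups (i.e. drawn from a single group): C(7,6) + C(6,6) + C(7,6) = 15.
By inclusion–exclusion: 38760 − 6435 + 15 = 32340.

32340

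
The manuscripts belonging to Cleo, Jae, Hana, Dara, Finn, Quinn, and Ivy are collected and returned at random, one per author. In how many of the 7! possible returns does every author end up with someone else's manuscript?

Count assignments avoiding every fixed point. For any j of the 7 authors fixed to their own manuscript, the other 7−j can be arranged in (7−j)! ways.
By inclusion–exclusion this is Σ_{j=0}^{7} (−1)^j C(7,j)·(7−j)!.
Computing: 5040 − 5040 + 2520 − 840 + 210 − 42 + 7 − 1 = 1854.

1854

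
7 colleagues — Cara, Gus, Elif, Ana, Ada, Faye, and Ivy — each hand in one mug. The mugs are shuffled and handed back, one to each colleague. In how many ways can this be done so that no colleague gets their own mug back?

Count assignments avoiding every fixed point. For any j of the 7 colleagues fixed to their own mug, the other 7−j can be arranged in (7−j)! ways.
By inclusion–exclusion this is Σ_{j=0}^{7} (−1)^j C(7,j)·(7−j)!.
Computing: 5040 − 5040 + 2520 − 840 + 210 − 42 + 7 − 1 = 1854.

1854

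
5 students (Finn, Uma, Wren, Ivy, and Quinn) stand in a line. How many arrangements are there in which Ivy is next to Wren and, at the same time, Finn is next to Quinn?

Treat {Ivy,Wren} as one block (2 orders) and {Finn,Quinn} as another (2 orders).
That leaves 3 units to arrange: 2 × 2 × 3! = 4 × 6 = 24.

24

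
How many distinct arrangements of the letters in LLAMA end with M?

With the last slot taken by M, it remains to arrange the other 4 letters (LLAA).
Those 4 letters have A appearing twice and L appearing twice, giving (4)!/(2!·2!) = 6.

6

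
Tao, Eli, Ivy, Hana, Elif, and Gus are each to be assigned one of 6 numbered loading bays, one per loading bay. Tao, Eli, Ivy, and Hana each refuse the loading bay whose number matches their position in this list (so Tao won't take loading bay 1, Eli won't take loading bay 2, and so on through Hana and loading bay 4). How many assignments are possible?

Let Aᵢ (for 1 ≤ i ≤ 4) be the placements that put person i in their forbidden loading bay. Any j of these fix j positions, leaving (6−j)! ways to fill the rest, and there are C(4,j) ways to pick which j.
By inclusion–exclusion, the number of valid placements is Σ_{j=0}^{4} (−1)^j C(4,j)·(6−j)!.
Computing: 720 − 480 + 144 − 24 + 2 = 362.

362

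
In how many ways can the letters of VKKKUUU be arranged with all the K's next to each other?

Treat the 3 copies of K as a single block. The multiset to arrange is then {KKK, U, U, U, V}, 5 items in all.
That gives (5)!/(3!) = 20 arrangements.

20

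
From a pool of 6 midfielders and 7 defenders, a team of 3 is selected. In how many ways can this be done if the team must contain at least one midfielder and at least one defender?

231

Unrestricted: C(13,3) = 286 ways to pick any 3 of the 13.
Selections missing a whole group: no midfielders → C(7,3) = 35; no defenders → C(6,3) = 20.
Both groups omitted at once is impossible, so 286 − 55 = 231.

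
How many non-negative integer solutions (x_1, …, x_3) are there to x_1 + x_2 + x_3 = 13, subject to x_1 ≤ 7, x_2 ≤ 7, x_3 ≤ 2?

9

By stars and bars, unrestricted non-negative solutions to x_1+…+x_3 = 13 number C(13+2,2) = 105.
Subtract solutions that violate a single cap (substitute x_i' = x_i − (cap_i+1)): x_1 ≥ 8 gives C(7,2) = 21; x_2 ≥ 8 gives C(7,2) = 21; x_3 ≥ 3 gives C(12,2) = 66. Together 108.
Add back pairs where two caps are both exceeded: 0 + 6 + 6 = 12.
By inclusion–exclusion the count is 105 − 108 + 12 = 9.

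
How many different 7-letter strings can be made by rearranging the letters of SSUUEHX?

1260

Letter multiplicities in SSUUEHX: E×1, H×1, S×2, U×2, X×1.
The number of distinct arrangements is 7!/(2!·2!) = 5040/4 = 1260.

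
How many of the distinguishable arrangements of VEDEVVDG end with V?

Fix V in the last position and arrange the remaining 7 letters.
Those 7 letters have D appearing twice, E appearing twice, and V appearing twice, giving (7)!/(2!·2!·2!) = 630.

630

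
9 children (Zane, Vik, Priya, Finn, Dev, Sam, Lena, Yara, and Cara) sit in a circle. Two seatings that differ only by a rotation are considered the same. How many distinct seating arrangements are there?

Seat Zane anywhere (absorbing the rotational symmetry), then permute the other 8: (8)! = 40320.

40320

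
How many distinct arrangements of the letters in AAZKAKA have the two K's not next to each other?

Total arrangements of AAZKAKA: 7!/(4!·2!) = 105.
If the two K's are adjacent, glue them into one block, leaving 6 items to arrange: (6)!/(4!) = 30 ways.
Hence 105 − 30 = 75.

75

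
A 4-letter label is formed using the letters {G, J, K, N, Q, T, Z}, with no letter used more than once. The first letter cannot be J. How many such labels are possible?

720

The first letter has 7−1 = 6 choices (anything except J).
The remaining 3 letters are filled from the other 6 symbols without repetition: 6 × 5 × 4 = 120.
Total: 6 × 120 = 720.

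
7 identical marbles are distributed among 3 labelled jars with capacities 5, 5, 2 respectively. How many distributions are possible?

Without the upper bounds there are C(9,2) = 36 ways to split 7 among 3 jars.
Subtract solutions that violate a single cap (substitute x_i' = x_i − (cap_i+1)): x_1 ≥ 6 gives C(3,2) = 3; x_2 ≥ 6 gives C(3,2) = 3; x_3 ≥ 3 gives C(6,2) = 15. Together 21.
No two caps can be exceeded simultaneously, so the pair terms are all 0.
By inclusion–exclusion the count is 36 − 21 + 0 = 15.

15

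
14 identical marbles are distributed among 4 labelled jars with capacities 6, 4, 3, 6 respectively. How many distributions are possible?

Without the upper bounds there are C(17,3) = 680 ways to split 14 among 4 jars.
Subtract solutions that violate a single cap (substitute x_i' = x_i − (cap_i+1)): x_1 ≥ 7 gives C(10,3) = 120; x_2 ≥ 5 gives C(12,3) = 220; x_3 ≥ 4 gives C(13,3) = 286; x_4 ≥ 7 gives C(10,3) = 120. Together 746.
Add back pairs where two caps are both exceeded: 10 + 20 + 1 + 56 + 10 + 20 = 117.
By inclusion–exclusion the count is 680 − 746 + 117 = 51.

51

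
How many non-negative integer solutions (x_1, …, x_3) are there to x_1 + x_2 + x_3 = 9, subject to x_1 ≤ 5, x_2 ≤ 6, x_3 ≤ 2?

12

Ignoring the caps, the number of non-negative solutions to x_1+…+x_3 = 9 is C(11,2) = 55.
Subtract solutions that violate a single cap (substitute x_i' = x_i − (cap_i+1)): x_1 ≥ 6 gives C(5,2) = 10; x_2 ≥ 7 gives C(4,2) = 6; x_3 ≥ 3 gives C(8,2) = 28. Together 44.
Add back pairs where two caps are both exceeded: 0 + 1 + 0 = 1.
By inclusion–exclusion the count is 55 − 44 + 1 = 12.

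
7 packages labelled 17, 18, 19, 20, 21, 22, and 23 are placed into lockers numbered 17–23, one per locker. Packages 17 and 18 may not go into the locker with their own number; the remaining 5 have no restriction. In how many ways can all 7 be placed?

3720

Let Aᵢ (for i ∈ {17, 18}) be the placements that put package i in its forbidden locker. Any j of these fix j positions, leaving (7−j)! ways to fill the rest, and there are C(2,j) ways to pick which j.
By inclusion–exclusion, the number of valid placements is Σ_{j=0}^{2} (−1)^j C(2,j)·(7−j)!.
Computing: 5040 − 1440 + 120 = 3720.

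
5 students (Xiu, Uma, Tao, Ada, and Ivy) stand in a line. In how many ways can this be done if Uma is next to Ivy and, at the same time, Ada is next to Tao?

24

Treat {Uma,Ivy} as one block (2 orders) and {Ada,Tao} as another (2 orders).
That leaves 3 units to arrange: 2 × 2 × 3! = 4 × 6 = 24.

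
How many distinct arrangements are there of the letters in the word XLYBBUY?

XLYBBUY has 7 letters with B appearing twice and Y appearing twice.
Dividing 7! = 5040 by 2!·2! = 4 for the repeated letters gives 1260.

1260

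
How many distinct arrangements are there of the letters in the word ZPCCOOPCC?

ZPCCOOPCC has 9 letters with C appearing 4 times, O appearing twice, and P appearing twice.
Dividing 9! = 362880 by 4!·2!·2! = 96 for the repeated letters gives 3780.

3780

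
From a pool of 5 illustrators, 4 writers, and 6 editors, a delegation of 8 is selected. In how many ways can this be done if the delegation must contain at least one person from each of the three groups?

6216

Total 8-person selections from all 15: C(15,8) = 6435.
Selections missing a whole group: no illustrators → C(10,8) = 45; no writers → C(11,8) = 165; no editors → C(9,8) = 9.
Add back selections omitting two groups (i.e. drawn from a single group): C(5,8) + C(4,8) + C(6,8) = 0.
By inclusion–exclusion: 6435 − 219 + 0 = 6216.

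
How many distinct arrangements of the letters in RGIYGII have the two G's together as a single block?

120

Treat the 2 copies of G as a single block. The multiset to arrange is then {GG, I, I, I, R, Y}, 6 items in all.
That gives (6)!/(3!) = 120 arrangements.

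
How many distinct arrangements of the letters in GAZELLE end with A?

Fix A in the last position and arrange the remaining 6 letters.
Those 6 letters have E appearing twice and L appearing twice, giving (6)!/(2!·2!) = 180.

180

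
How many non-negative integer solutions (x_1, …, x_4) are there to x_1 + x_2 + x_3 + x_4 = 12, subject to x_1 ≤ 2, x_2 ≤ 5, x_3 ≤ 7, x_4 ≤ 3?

Without the upper bounds there are C(15,3) = 455 ways to split 12 among 4 variables.
Subtract solutions that violate a single cap (substitute x_i' = x_i − (cap_i+1)): x_1 ≥ 3 gives C(12,3) = 220; x_2 ≥ 6 gives C(9,3) = 84; x_3 ≥ 8 gives C(7,3) = 35; x_4 ≥ 4 gives C(11,3) = 165. Together 504.
Add back pairs where two caps are both exceeded: 20 + 4 + 56 + 0 + 10 + 1 = 91.
By inclusion–exclusion the count is 455 − 504 + 91 = 42.

42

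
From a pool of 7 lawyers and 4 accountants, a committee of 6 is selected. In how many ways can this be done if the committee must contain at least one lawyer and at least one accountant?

455

Unrestricted: C(11,6) = 462 ways to pick any 6 of the 11.
Subtract selections that omit an entire group: no lawyers → C(4,6) = 0; no accountants → C(7,6) = 7.
Both groups omitted at once is impossible, so 462 − 7 = 455.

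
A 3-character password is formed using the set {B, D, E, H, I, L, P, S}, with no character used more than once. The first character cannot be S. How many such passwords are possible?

The first character has 8−1 = 7 choices (anything except S).
The remaining 2 characters are filled from the other 7 symbols without repetition: 7 × 6 = 42.
Total: 7 × 42 = 294.

294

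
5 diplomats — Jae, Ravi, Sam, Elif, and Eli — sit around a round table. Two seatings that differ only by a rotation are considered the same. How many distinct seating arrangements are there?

24

Around a circle, 5 distinct people have 5!/5 = (4)! = 24 rotationally distinct seatings.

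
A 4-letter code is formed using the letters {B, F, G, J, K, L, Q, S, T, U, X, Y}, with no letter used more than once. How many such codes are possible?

Choose and order 4 of the 12 symbols: the first letter has 12 options, the next 11, then 10, 9.
That product is 12 × 11 × 10 × 9 = 11880.

11880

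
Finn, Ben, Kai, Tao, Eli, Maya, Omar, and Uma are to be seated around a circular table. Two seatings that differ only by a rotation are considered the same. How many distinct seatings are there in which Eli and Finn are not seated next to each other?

3600

All circular seatings of 8 people number (7)! = 5040.
Seatings with Eli beside Finn: treat them as a block with 2 internal orders, giving 2 × (6)! = 1440.
Subtracting, 5040 − 1440 = 3600.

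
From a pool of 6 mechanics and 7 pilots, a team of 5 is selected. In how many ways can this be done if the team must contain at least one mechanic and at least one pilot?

With no constraint there are C(13,5) = 1287 possible selections.
Subtract selections that omit an entire group: no mechanics → C(7,5) = 21; no pilots → C(6,5) = 6.
Both groups omitted at once is impossible, so 1287 − 27 = 1260.

1260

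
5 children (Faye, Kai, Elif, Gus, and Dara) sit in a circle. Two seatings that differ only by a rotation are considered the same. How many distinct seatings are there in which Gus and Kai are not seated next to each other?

12

Without the restriction there are (4)! = 24 seatings.
Seatings with Gus beside Kai: treat them as a block with 2 internal orders, giving 2 × (3)! = 12.
Subtracting, 24 − 12 = 12.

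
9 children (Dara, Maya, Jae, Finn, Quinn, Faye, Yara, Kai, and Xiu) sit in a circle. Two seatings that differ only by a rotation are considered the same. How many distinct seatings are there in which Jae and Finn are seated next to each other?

Glue Jae and Finn into a block (2 internal orders). Seating 8 units around a circle gives (7)! arrangements.
So 2 × (7)! = 2 × 5040 = 10080.

10080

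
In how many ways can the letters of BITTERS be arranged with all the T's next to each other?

Treat the 2 copies of T as a single block. The multiset to arrange is then {TT, B, E, I, R, S}, 6 items in all.
All 6 items are distinct, so there are (6)! = 720 arrangements.

720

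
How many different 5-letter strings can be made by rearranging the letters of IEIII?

IEIII has 5 letters with I appearing 4 times.
Dividing 5! = 120 by 4! = 24 for the repeated letters gives 5.

5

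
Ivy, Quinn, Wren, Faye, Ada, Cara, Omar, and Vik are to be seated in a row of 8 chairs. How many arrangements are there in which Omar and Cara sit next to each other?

Glue Omar and Cara into one block (2 internal orders), leaving 7 units to arrange in a row.
That gives 2 × 7! = 2 × 5040 = 10080.

10080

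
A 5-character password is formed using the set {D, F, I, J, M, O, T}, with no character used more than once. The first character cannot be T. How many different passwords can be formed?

2160

The first character has 7−1 = 6 choices (anything except T).
The remaining 4 characters are filled from the other 6 symbols without repetition: 6 × 5 × 4 × 3 = 360.
Total: 6 × 360 = 2160.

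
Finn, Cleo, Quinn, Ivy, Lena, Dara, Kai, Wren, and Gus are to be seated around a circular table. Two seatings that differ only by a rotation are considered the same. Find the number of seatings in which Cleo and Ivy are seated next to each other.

10080

Treat {Cleo, Ivy} as one unit (2 internal orders) and seat the resulting 8 units around the table: (7)! circular arrangements.
So 2 × (7)! = 2 × 5040 = 10080.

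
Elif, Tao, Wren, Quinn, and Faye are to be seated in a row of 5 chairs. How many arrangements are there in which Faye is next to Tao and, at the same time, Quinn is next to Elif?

24

Treat {Faye,Tao} as one block (2 orders) and {Quinn,Elif} as another (2 orders).
That leaves 3 units to arrange: 2 × 2 × 3! = 4 × 6 = 24.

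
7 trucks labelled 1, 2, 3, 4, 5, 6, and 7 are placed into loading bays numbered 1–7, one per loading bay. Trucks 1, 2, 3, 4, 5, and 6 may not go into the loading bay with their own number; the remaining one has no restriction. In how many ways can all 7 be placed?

Let Aᵢ (for 1 ≤ i ≤ 6) be the placements that put truck i in its forbidden loading bay. Any j of these fix j positions, leaving (7−j)! ways to fill the rest, and there are C(6,j) ways to pick which j.
By inclusion–exclusion, the number of valid placements is Σ_{j=0}^{6} (−1)^j C(6,j)·(7−j)!.
Computing: 5040 − 4320 + 1800 − 480 + 90 − 12 + 1 = 2119.

2119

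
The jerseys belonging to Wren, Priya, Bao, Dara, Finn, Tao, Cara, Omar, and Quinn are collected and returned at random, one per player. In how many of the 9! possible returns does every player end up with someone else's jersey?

This is the derangement count D_9: permutations of 9 items with no fixed point.
By inclusion–exclusion this is Σ_{j=0}^{9} (−1)^j C(9,j)·(9−j)!.
Computing: 362880 − 362880 + 181440 − 60480 + 15120 − 3024 + 504 − 72 + 9 − 1 = 133496.

133496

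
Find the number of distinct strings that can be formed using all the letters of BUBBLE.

The 6 letters of BUBBLE have repeats: B appearing 3 times.
So there are 6! / (3!) = 120 distinguishable arrangements.

120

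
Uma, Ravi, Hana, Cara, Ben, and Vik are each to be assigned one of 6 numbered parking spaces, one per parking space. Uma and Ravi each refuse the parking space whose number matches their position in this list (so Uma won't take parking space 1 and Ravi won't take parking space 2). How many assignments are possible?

504

Let Aᵢ (for i ∈ {1, 2}) be the placements that put person i in their forbidden parking space. Any j of these fix j positions, leaving (6−j)! ways to fill the rest, and there are C(2,j) ways to pick which j.
By inclusion–exclusion, the number of valid placements is Σ_{j=0}^{2} (−1)^j C(2,j)·(6−j)!.
Computing: 720 − 240 + 24 = 504.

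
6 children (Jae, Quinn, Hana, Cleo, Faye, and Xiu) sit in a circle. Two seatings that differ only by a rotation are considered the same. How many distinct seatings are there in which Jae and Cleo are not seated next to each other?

All circular seatings of 6 people number (5)! = 120.
Those with Jae next to Cleo: fuse the pair into one unit and seat 5 units around a circle — 2·(4)! = 48.
Subtracting, 120 − 48 = 72.

72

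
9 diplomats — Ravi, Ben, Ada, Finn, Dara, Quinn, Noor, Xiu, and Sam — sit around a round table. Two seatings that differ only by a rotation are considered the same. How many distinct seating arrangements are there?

Around a circle, 9 distinct people have 9!/9 = (8)! = 40320 rotationally distinct seatings.

40320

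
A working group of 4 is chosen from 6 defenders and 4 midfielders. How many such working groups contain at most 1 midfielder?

95

Split by how many midfielders are chosen (0 through 1).
Sum: C(4,0)·C(6,4) + C(4,1)·C(6,3) = 15 + 80 = 95.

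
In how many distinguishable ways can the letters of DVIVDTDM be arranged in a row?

Letter multiplicities in DVIVDTDM: D×3, I×1, M×1, T×1, V×2.
The number of distinct arrangements is 8!/(3!·2!) = 40320/12 = 3360.

3360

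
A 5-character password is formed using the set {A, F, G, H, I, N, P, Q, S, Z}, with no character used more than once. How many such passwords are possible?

With no repetition, fill the 5 characters in order: 10 choices, then 9, down to 6.
That product is 10 × 9 × 8 × 7 × 6 = 30240.

30240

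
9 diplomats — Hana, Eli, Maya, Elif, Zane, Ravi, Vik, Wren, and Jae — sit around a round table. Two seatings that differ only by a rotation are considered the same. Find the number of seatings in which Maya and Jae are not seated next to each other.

30240

All circular seatings of 9 people number (8)! = 40320.
Those with Maya next to Jae: fuse the pair into one unit and seat 8 units around a circle — 2·(7)! = 10080.
Subtracting, 40320 − 10080 = 30240.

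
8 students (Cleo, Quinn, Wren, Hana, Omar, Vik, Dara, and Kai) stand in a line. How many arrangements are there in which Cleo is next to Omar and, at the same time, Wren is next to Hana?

Treat {Cleo,Omar} as one block (2 orders) and {Wren,Hana} as another (2 orders).
That leaves 6 units to arrange: 2 × 2 × 6! = 4 × 720 = 2880.

2880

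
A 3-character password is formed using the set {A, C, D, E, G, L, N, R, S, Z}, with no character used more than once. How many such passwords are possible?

Choose and order 3 of the 10 symbols: the first character has 10 options, the next 9, then 8.
That product is 10 × 9 × 8 = 720.

720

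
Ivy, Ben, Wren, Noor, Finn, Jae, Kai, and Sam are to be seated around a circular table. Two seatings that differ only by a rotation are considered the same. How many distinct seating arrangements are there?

Fix one person's seat to break rotational symmetry; the remaining 7 people can be arranged in (7)! = 5040 ways.

5040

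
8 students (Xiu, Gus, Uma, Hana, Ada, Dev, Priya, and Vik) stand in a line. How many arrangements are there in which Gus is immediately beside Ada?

10080

Glue Gus and Ada into one block (2 internal orders), leaving 7 units to arrange in a row.
That gives 2 × 7! = 2 × 5040 = 10080.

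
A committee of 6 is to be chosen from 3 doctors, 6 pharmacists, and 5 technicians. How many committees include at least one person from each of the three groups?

Unrestricted: C(14,6) = 3003 ways to pick any 6 of the 14.
Subtract selections that omit an entire group: no doctors → C(11,6) = 462; no pharmacists → C(8,6) = 28; no technicians → C(9,6) = 84.
Add back selections omitting two groups (i.e. drawn from a single group): C(3,6) + C(6,6) + C(5,6) = 1.
By inclusion–exclusion: 3003 − 574 + 1 = 2430.

2430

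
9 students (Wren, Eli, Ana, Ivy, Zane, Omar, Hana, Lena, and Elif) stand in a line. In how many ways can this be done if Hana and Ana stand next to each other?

80640

Treat {Hana, Ana} as a single unit. There are 8 units to order, and the pair itself can be ordered 2 ways.
That gives 2 × 8! = 2 × 40320 = 80640.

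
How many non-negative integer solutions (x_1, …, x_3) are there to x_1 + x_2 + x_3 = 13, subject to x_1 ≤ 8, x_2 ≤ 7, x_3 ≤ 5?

Ignoring the caps, the number of non-negative solutions to x_1+…+x_3 = 13 is C(15,2) = 105.
Subtract solutions that violate a single cap (substitute x_i' = x_i − (cap_i+1)): x_1 ≥ 9 gives C(6,2) = 15; x_2 ≥ 8 gives C(7,2) = 21; x_3 ≥ 6 gives C(9,2) = 36. Together 72.
No two caps can be exceeded simultaneously, so the pair terms are all 0.
By inclusion–exclusion the count is 105 − 72 + 0 = 33.

33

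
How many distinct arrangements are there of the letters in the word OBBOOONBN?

Letter multiplicities in OBBOOONBN: B×3, N×2, O×4.
Dividing 9! = 362880 by 4!·3!·2! = 288 for the repeated letters gives 1260.

1260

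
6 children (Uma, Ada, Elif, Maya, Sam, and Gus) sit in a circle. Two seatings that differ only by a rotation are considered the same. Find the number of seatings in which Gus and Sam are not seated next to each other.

All circular seatings of 6 people number (5)! = 120.
Seatings with Gus beside Sam: treat them as a block with 2 internal orders, giving 2 × (4)! = 48.
Subtracting, 120 − 48 = 72.

72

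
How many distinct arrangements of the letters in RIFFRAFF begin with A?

105

With the first slot taken by A, it remains to arrange the other 7 letters (RIFFRFF).
Those 7 letters have F appearing 4 times and R appearing twice, giving (7)!/(4!·2!) = 105.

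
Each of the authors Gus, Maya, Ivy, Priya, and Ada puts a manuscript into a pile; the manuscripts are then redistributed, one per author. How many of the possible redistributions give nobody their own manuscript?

44

Count assignments avoiding every fixed point. For any j of the 5 authors fixed to their own manuscript, the other 5−j can be arranged in (5−j)! ways.
By inclusion–exclusion this is Σ_{j=0}^{5} (−1)^j C(5,j)·(5−j)!.
Computing: 120 − 120 + 60 − 20 + 5 − 1 = 44.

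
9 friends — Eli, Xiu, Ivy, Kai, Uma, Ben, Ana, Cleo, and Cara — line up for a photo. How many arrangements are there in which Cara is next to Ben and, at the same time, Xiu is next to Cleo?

20160

Treat {Cara,Ben} as one block (2 orders) and {Xiu,Cleo} as another (2 orders).
That leaves 7 units to arrange: 2 × 2 × 7! = 4 × 5040 = 20160.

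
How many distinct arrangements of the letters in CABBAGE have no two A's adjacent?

900

Total arrangements of CABBAGE: 7!/(2!·2!) = 1260.
Arrangements with the A's together: treat AA as one letter, giving (6)!/(2!) = 360.
Hence 1260 − 360 = 900.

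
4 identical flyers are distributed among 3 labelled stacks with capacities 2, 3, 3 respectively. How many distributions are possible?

10

Ignoring the caps, the number of non-negative solutions to x_1+…+x_3 = 4 is C(6,2) = 15.
Subtract solutions that violate a single cap (substitute x_i' = x_i − (cap_i+1)): x_1 ≥ 3 gives C(3,2) = 3; x_2 ≥ 4 gives C(2,2) = 1; x_3 ≥ 4 gives C(2,2) = 1. Together 5.
No two caps can be exceeded simultaneously, so the pair terms are all 0.
By inclusion–exclusion the count is 15 − 5 + 0 = 10.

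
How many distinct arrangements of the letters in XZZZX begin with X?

Fix X in the first position and arrange the remaining 4 letters.
Those 4 letters have Z appearing 3 times, giving (4)!/(3!) = 4.

4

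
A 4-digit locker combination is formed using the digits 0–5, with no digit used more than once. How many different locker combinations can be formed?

This is a permutation of 4 out of 6: P(6,4) = 6!/2!.
That product is 6 × 5 × 4 × 3 = 360.

360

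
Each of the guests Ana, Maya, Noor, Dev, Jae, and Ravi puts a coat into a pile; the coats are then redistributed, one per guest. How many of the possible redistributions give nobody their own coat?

265

This is the derangement count D_6: permutations of 6 items with no fixed point.
By inclusion–exclusion this is Σ_{j=0}^{6} (−1)^j C(6,j)·(6−j)!.
Computing: 720 − 720 + 360 − 120 + 30 − 6 + 1 = 265.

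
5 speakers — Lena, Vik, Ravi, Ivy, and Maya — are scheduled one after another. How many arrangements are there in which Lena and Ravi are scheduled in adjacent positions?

Glue Lena and Ravi into one block (2 internal orders), leaving 4 units to arrange in a row.
That gives 2 × 4! = 2 × 24 = 48.

48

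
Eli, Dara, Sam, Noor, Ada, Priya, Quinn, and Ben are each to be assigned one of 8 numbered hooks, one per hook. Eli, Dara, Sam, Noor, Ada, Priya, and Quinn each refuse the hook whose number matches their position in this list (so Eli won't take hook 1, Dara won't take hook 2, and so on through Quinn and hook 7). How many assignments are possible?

Let Aᵢ (for 1 ≤ i ≤ 7) be the placements that put person i in their forbidden hook. Any j of these fix j positions, leaving (8−j)! ways to fill the rest, and there are C(7,j) ways to pick which j.
By inclusion–exclusion, the number of valid placements is Σ_{j=0}^{7} (−1)^j C(7,j)·(8−j)!.
Computing: 40320 − 35280 + 15120 − 4200 + 840 − 126 + 14 − 1 = 16687.

16687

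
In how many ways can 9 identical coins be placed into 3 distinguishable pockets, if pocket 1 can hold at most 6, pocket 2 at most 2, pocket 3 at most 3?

6

Without the upper bounds there are C(11,2) = 55 ways to split 9 among 3 pockets.
Subtract solutions that violate a single cap (substitute x_i' = x_i − (cap_i+1)): x_1 ≥ 7 gives C(4,2) = 6; x_2 ≥ 3 gives C(8,2) = 28; x_3 ≥ 4 gives C(7,2) = 21. Together 55.
Add back pairs where two caps are both exceeded: 0 + 0 + 6 = 6.
By inclusion–exclusion the count is 55 − 55 + 6 = 6.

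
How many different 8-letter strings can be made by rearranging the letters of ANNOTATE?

The 8 letters of ANNOTATE have repeats: A appearing twice, N appearing twice, and T appearing twice.
The number of distinct arrangements is 8!/(2!·2!·2!) = 40320/8 = 5040.

5040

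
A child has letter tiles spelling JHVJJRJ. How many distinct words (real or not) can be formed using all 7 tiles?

210

The 7 letters of JHVJJRJ have repeats: J appearing 4 times.
The number of distinct arrangements is 7!/(4!) = 5040/24 = 210.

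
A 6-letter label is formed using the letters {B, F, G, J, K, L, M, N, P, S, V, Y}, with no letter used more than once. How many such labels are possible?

665280

Choose and order 6 of the 12 symbols: the first letter has 12 options, the next 11, and so on down to 7.
That product is 12 × 11 × 10 × 9 × 8 × 7 = 665280.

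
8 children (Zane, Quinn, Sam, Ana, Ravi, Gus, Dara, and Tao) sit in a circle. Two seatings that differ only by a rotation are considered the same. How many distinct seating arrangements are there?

Seat Zane anywhere (absorbing the rotational symmetry), then permute the other 7: (7)! = 5040.

5040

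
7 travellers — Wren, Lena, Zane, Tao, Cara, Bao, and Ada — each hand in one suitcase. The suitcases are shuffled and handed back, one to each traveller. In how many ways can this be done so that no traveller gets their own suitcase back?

1854

This is the derangement count D_7: permutations of 7 items with no fixed point.
By inclusion–exclusion this is Σ_{j=0}^{7} (−1)^j C(7,j)·(7−j)!.
Computing: 5040 − 5040 + 2520 − 840 + 210 − 42 + 7 − 1 = 1854.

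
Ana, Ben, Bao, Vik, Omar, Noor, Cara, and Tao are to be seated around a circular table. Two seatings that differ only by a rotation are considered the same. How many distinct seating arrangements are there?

Fix one person's seat to break rotational symmetry; the remaining 7 people can be arranged in (7)! = 5040 ways.

5040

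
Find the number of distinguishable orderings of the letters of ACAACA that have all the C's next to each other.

5

Treat the 2 copies of C as a single block. The multiset to arrange is then {CC, A, A, A, A}, 5 items in all.
That gives (5)!/(4!) = 5 arrangements.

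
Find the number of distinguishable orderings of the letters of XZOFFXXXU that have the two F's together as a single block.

1680

Treat the 2 copies of F as a single block. The multiset to arrange is then {FF, O, U, X, X, X, X, Z}, 8 items in all.
That gives (8)!/(4!) = 1680 arrangements.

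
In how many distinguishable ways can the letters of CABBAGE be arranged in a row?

1260

Letter multiplicities in CABBAGE: A×2, B×2, C×1, E×1, G×1.
So there are 7! / (2!·2!) = 1260 distinguishable arrangements.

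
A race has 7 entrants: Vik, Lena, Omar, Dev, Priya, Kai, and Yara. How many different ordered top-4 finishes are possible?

840

This is an ordered selection of 4 from 7: P(7,4).
That gives 7 × 6 × 5 × 4 = 840.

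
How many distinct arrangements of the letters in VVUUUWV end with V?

60

With the last slot taken by V, it remains to arrange the other 6 letters (VUUUWV).
Those 6 letters have U appearing 3 times and V appearing twice, giving (6)!/(3!·2!) = 60.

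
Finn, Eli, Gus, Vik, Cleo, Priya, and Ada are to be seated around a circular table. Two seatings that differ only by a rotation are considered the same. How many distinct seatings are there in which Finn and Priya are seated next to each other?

Glue Finn and Priya into a block (2 internal orders). Seating 6 units around a circle gives (5)! arrangements.
So 2 × (5)! = 2 × 120 = 240.

240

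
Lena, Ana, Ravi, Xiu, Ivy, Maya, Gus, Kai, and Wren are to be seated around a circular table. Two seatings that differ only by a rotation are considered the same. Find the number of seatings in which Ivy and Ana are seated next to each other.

10080

Glue Ivy and Ana into a block (2 internal orders). Seating 8 units around a circle gives (7)! arrangements.
So 2 × (7)! = 2 × 5040 = 10080.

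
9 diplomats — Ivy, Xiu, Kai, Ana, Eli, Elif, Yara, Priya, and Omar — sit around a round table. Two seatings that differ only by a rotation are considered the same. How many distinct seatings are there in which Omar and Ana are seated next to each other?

Glue Omar and Ana into a block (2 internal orders). Seating 8 units around a circle gives (7)! arrangements.
So 2 × (7)! = 2 × 5040 = 10080.

10080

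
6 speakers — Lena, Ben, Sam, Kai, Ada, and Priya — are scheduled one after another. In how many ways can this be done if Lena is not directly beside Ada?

480

Of the 6! = 720 arrangements, those with Lena and Ada adjacent number 2 × 5! = 240 (treat the pair as a block with 2 internal orders).
So 720 − 240 = 480 arrangements keep them apart.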